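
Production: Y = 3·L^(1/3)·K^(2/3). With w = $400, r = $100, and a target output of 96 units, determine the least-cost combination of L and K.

L* = 8, K* = 64

Cost minimization requires the marginal rate of technical substitution to equal the input-price ratio: MP_L/MP_K = w/r.
Here MP_L/MP_K = (1/3)·(K/L)/(2/3) = 0.5·(K/L). Setting this equal to 400/100 = 4 gives K = 8L.
Substituting into Y = 96: 3·L^(1/3)·(8L)^(2/3) = 96.
Solving, L = 8 and K = 64.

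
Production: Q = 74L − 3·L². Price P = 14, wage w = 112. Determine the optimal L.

The marginal product of L is MP_L = 74 − 6L.
A price-taking firm hires until the value of the marginal product equals the wage: P·MP_L = w, so 14·(74 − 6L) = 112.
Then 74 − 6L = 8, giving L = 11.

L* = 11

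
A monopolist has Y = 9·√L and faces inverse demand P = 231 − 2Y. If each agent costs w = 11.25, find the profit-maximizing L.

L* = 36

Marginal revenue from the inverse demand is MR = 231 − 4Y.
The marginal product is MP_L = 4.5·L^(-1/2).
A monopolist hires until marginal revenue product equals the wage: MR·MP_L = w.
At L, Y = 9·√L. Substituting and solving: (231 − 36·√L)·4.5·L^(-1/2) = 11.25 gives L = 36.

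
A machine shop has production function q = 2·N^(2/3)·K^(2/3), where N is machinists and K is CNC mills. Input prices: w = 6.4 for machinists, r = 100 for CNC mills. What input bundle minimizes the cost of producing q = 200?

Cost minimization requires the marginal rate of technical substitution to equal the input-price ratio: MP_N/MP_K = w/r.
Here MP_N/MP_K = (2/3)·(K/N)/(2/3) = (K/N). Setting this equal to 6.4/100 = 0.064 gives K = 0.064N.
Substituting into q = 200: 2·N^(2/3)·(0.064N)^(2/3) = 200.
Solving, N = 125 and K = 8.

N* = 125, K* = 8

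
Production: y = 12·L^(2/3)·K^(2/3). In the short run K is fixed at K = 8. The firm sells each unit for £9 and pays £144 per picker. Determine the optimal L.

L* = 8

With K = 8, MP_L = (2/3)·12·L^(-1/3)·8^(2/3) = 32·L^(-1/3).
Profit maximization for a price taker requires P·MP_L = w: 9·32·L^(-1/3) = 144.
So L^(-1/3) = 0.5, which gives L = 8.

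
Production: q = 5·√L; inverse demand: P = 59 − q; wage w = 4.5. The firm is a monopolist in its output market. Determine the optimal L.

Marginal revenue from the inverse demand is MR = 59 − 2q.
The marginal product is MP_L = 2.5·L^(-1/2).
A monopolist hires until marginal revenue product equals the wage: MR·MP_L = w.
At L, q = 5·√L. Substituting and solving: (59 − 10·√L)·2.5·L^(-1/2) = 4.5 gives L = 25.

L* = 25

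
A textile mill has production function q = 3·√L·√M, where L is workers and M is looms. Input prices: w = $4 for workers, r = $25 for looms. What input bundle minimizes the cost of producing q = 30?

Cost minimization requires the marginal rate of technical substitution to equal the input-price ratio: MP_L/MP_M = w/r.
Here MP_L/MP_M = (1/2)·(M/L)/(1/2) = (M/L). Setting this equal to 4/25 = 0.16 gives M = 0.16L.
Substituting into q = 30: 3·L^(1/2)·(0.16L)^(1/2) = 30.
Solving, L = 25 and M = 4.

L* = 25, M* = 4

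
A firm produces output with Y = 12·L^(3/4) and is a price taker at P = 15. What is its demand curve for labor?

L(w) = (135/w)^(4)

MP_L = (3/4)·12·L^(-1/4) = 9·L^(-1/4).
Setting P·MP_L = w: 135·L^(-1/4) = w.
Solving for L: L^(-1/4) = w/135, so L = (135/w)^(4).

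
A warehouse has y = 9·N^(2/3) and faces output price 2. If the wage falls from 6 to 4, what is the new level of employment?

N* = 27

From P·MP_N = w with MP_N = 6·N^(-1/3), the labor demand is N(w) = (12/w)^(3).
At w = 6: N = 8. At w = 4: N = 27.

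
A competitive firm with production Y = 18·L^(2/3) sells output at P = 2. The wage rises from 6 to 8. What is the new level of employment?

L* = 27

From P·MP_L = w with MP_L = 12·L^(-1/3), the labor demand is L(w) = (24/w)^(3).
At w = 6: L = 64. At w = 8: L = 27.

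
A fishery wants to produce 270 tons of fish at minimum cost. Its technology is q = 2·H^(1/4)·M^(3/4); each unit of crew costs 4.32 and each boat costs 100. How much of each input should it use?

H* = 625, M* = 81

Cost minimization requires the marginal rate of technical substitution to equal the input-price ratio: MP_H/MP_M = w/r.
Here MP_H/MP_M = (1/4)·(M/H)/(3/4) = (1/3)·(M/H). Setting this equal to 4.32/100 = 0.0432 gives M = 0.1296H.
Substituting into q = 270: 2·H^(1/4)·(0.1296H)^(3/4) = 270.
Solving, H = 625 and M = 81.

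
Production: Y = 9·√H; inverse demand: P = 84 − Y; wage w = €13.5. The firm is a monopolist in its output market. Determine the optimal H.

H* = 16

Marginal revenue from the inverse demand is MR = 84 − 2Y.
The marginal product is MP_H = 4.5·H^(-1/2).
A monopolist hires until marginal revenue product equals the wage: MR·MP_H = w.
At H, Y = 9·√H. Substituting and solving: (84 − 18·√H)·4.5·H^(-1/2) = 13.5 gives H = 16.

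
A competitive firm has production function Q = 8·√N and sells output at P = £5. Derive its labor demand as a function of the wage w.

N(w) = 400/w²

MP_N = (1/2)·8·N^(-1/2) = 4·N^(-1/2).
Setting P·MP_N = w: 20·N^(-1/2) = w.
Solving for N: N^(-1/2) = w/20, so N = (20/w)^(2).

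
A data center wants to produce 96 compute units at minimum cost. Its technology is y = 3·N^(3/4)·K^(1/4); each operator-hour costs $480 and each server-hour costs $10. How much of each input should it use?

N* = 16, K* = 256

Cost minimization requires the marginal rate of technical substitution to equal the input-price ratio: MP_N/MP_K = w/r.
Here MP_N/MP_K = (3/4)·(K/N)/(1/4) = 3·(K/N). Setting this equal to 480/10 = 48 gives K = 16N.
Substituting into y = 96: 3·N^(3/4)·(16N)^(1/4) = 96.
Solving, N = 16 and K = 256.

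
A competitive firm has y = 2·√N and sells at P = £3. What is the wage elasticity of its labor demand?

MP_N = (1/2)·2·N^(-1/2), so P·MP_N = w gives 3·N^(-1/2) = w.
Solving, N(w) = (3/w)^(2). This is a constant-elasticity form: N ∝ w^(−2), so ε = −2.

ε = -2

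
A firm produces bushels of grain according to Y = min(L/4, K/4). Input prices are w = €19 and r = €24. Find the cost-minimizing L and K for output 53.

With a fixed-proportions technology, the cost-minimizing bundle uses no slack in either input: L/4 = K/4 = Y.
So L = 4·53 = 212 and K = 4·53 = 212.

L* = 212, K* = 212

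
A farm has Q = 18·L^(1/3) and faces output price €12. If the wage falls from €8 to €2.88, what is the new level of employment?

From P·MP_L = w with MP_L = 6·L^(-2/3), the labor demand is L(w) = (72/w)^(3/2).
At w = 8: L = 27. At w = 2.88: L = 125.

L* = 125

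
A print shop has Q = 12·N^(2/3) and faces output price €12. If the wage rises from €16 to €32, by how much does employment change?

From P·MP_N = w with MP_N = 8·N^(-1/3), the labor demand is N(w) = (96/w)^(3).
At w = 16: N = 216. At w = 32: N = 27.
ΔN = 27 − 216 = -189.

ΔN = -189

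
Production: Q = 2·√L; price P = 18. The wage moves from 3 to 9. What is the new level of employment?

From P·MP_L = w with MP_L = L^(-1/2), the labor demand is L(w) = (18/w)^(2).
At w = 3: L = 36. At w = 9: L = 4.

L* = 4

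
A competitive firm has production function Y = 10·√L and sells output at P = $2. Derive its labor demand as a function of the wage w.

MP_L = (1/2)·10·L^(-1/2) = 5·L^(-1/2).
Setting P·MP_L = w: 10·L^(-1/2) = w.
Solving for L: L^(-1/2) = w/10, so L = (10/w)^(2).

L(w) = 100/w²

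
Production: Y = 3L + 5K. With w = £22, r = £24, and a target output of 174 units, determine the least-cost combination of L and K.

The inputs are perfect substitutes, so the firm uses whichever has the lower cost per unit of output.
Cost per unit of output via L is w/3 = 22/3; via K it is r/5 = 4.8. K is cheaper.
Producing Y = 174 with K alone: L = 0, K = 34.8.

L* = 0, K* = 34.8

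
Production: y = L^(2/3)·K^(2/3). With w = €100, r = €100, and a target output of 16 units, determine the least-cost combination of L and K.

Cost minimization requires the marginal rate of technical substitution to equal the input-price ratio: MP_L/MP_K = w/r.
Here MP_L/MP_K = (2/3)·(K/L)/(2/3) = (K/L). Setting this equal to 100/100 = 1 gives K = L.
Substituting into y = 16: L^(2/3)·(L)^(2/3) = 16.
Solving, L = 8 and K = 8.

L* = 8, K* = 8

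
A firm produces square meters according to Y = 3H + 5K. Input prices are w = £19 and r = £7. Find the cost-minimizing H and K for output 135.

H* = 0, K* = 27

The inputs are perfect substitutes, so the firm uses whichever has the lower cost per unit of output.
Cost per unit of output via H is w/3 = 19/3; via K it is r/5 = 1.4. K is cheaper.
Producing Y = 135 with K alone: H = 0, K = 27.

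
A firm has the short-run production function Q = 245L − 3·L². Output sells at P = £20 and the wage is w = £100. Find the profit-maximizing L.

The marginal product of L is MP_L = 245 − 6L.
A price-taking firm hires until the value of the marginal product equals the wage: P·MP_L = w, so 20·(245 − 6L) = 100.
Then 245 − 6L = 5, giving L = 40.

L* = 40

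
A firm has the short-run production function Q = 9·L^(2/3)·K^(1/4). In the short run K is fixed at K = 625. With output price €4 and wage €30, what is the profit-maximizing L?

With K = 625, MP_L = (2/3)·9·L^(-1/3)·625^(1/4) = 30·L^(-1/3).
Profit maximization for a price taker requires P·MP_L = w: 4·30·L^(-1/3) = 30.
So L^(-1/3) = 0.25, which gives L = 64.

L* = 64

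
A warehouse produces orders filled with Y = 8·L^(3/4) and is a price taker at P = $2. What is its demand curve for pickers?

L(w) = 20736/w^(4)

MP_L = (3/4)·8·L^(-1/4) = 6·L^(-1/4).
Setting P·MP_L = w: 12·L^(-1/4) = w.
Solving for L: L^(-1/4) = w/12, so L = (12/w)^(4).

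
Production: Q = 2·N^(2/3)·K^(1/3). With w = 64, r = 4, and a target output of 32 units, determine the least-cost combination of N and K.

N* = 8, K* = 64

Cost minimization requires the marginal rate of technical substitution to equal the input-price ratio: MP_N/MP_K = w/r.
Here MP_N/MP_K = (2/3)·(K/N)/(1/3) = 2·(K/N). Setting this equal to 64/4 = 16 gives K = 8N.
Substituting into Q = 32: 2·N^(2/3)·(8N)^(1/3) = 32.
Solving, N = 8 and K = 64.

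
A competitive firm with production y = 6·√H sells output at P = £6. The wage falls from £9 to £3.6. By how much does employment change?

ΔH = 21

From P·MP_H = w with MP_H = 3·H^(-1/2), the labor demand is H(w) = (18/w)^(2).
At w = 9: H = 4. At w = 3.6: H = 25.
ΔH = 25 − 4 = 21.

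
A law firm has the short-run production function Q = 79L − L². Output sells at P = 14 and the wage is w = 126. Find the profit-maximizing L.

The marginal product of L is MP_L = 79 − 2L.
A price-taking firm hires until the value of the marginal product equals the wage: P·MP_L = w, so 14·(79 − 2L) = 126.
Then 79 − 2L = 9, giving L = 35.

L* = 35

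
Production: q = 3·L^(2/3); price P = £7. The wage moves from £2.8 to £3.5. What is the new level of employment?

L* = 64

From P·MP_L = w with MP_L = 2·L^(-1/3), the labor demand is L(w) = (14/w)^(3).
At w = 2.8: L = 125. At w = 3.5: L = 64.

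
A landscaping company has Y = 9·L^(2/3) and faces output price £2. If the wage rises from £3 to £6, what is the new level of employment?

L* = 8

From P·MP_L = w with MP_L = 6·L^(-1/3), the labor demand is L(w) = (12/w)^(3).
At w = 3: L = 64. At w = 6: L = 8.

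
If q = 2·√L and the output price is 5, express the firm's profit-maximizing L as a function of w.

L(w) = 25/w²

MP_L = (1/2)·2·L^(-1/2) = L^(-1/2).
Setting P·MP_L = w: 5·L^(-1/2) = w.
Solving for L: L^(-1/2) = w/5, so L = (5/w)^(2).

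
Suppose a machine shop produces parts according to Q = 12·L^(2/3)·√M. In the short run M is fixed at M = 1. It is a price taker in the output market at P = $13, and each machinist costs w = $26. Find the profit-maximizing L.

L* = 64

With M = 1, MP_L = (2/3)·12·L^(-1/3)·1^(1/2) = 8·L^(-1/3).
Profit maximization for a price taker requires P·MP_L = w: 13·8·L^(-1/3) = 26.
So L^(-1/3) = 0.25, which gives L = 64.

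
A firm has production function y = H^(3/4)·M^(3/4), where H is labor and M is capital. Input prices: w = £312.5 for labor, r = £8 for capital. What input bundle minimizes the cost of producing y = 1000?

Cost minimization requires the marginal rate of technical substitution to equal the input-price ratio: MP_H/MP_M = w/r.
Here MP_H/MP_M = (3/4)·(M/H)/(3/4) = (M/H). Setting this equal to 312.5/8 = 39.0625 gives M = 39.0625H.
Substituting into y = 1000: H^(3/4)·(39.0625H)^(3/4) = 1000.
Solving, H = 16 and M = 625.

H* = 16, M* = 625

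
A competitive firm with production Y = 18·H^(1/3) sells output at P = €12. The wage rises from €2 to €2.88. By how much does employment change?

From P·MP_H = w with MP_H = 6·H^(-2/3), the labor demand is H(w) = (72/w)^(3/2).
At w = 2: H = 216. At w = 2.88: H = 125.
ΔH = 125 − 216 = -91.

ΔH = -91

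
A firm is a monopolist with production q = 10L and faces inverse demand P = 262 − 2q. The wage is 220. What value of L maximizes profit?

Marginal revenue from the inverse demand is MR = 262 − 4q.
The marginal product is MP_L = 10.
A monopolist hires until marginal revenue product equals the wage: MR·MP_L = w.
(262 − 40L)·10 = 220, so L = 6.

L* = 6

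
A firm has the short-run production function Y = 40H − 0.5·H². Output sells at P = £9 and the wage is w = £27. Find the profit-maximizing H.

H* = 37

The marginal product of H is MP_H = 40 − H.
A price-taking firm hires until the value of the marginal product equals the wage: P·MP_H = w, so 9·(40 − H) = 27.
Then 40 − H = 3, giving H = 37.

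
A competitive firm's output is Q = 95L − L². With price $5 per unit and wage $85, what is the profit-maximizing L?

L* = 39

The marginal product of L is MP_L = 95 − 2L.
A price-taking firm hires until the value of the marginal product equals the wage: P·MP_L = w, so 5·(95 − 2L) = 85.
Then 95 − 2L = 17, giving L = 39.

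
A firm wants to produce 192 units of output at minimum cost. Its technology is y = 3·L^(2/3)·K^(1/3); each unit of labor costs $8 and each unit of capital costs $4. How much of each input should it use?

Cost minimization requires the marginal rate of technical substitution to equal the input-price ratio: MP_L/MP_K = w/r.
Here MP_L/MP_K = (2/3)·(K/L)/(1/3) = 2·(K/L). Setting this equal to 8/4 = 2 gives K = L.
Substituting into y = 192: 3·L^(2/3)·(L)^(1/3) = 192.
Solving, L = 64 and K = 64.

L* = 64, K* = 64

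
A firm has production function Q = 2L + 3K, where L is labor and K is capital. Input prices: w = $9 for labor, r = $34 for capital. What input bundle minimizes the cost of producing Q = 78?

L* = 39, K* = 0

The inputs are perfect substitutes, so the firm uses whichever has the lower cost per unit of output.
Cost per unit of output via L is w/2 = 4.5; via K it is r/3 = 34/3. L is cheaper.
Producing Q = 78 with L alone: L = 39, K = 0.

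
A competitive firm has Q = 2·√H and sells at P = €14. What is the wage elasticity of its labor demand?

ε = -2

MP_H = (1/2)·2·H^(-1/2), so P·MP_H = w gives 14·H^(-1/2) = w.
Solving, H(w) = (14/w)^(2). This is a constant-elasticity form: H ∝ w^(−2), so ε = −2.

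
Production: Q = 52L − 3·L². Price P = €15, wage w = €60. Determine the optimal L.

L* = 8

The marginal product of L is MP_L = 52 − 6L.
A price-taking firm hires until the value of the marginal product equals the wage: P·MP_L = w, so 15·(52 − 6L) = 60.
Then 52 − 6L = 4, giving L = 8.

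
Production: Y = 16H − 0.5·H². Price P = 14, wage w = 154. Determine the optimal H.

H* = 5

The marginal product of H is MP_H = 16 − H.
A price-taking firm hires until the value of the marginal product equals the wage: P·MP_H = w, so 14·(16 − H) = 154.
Then 16 − H = 11, giving H = 5.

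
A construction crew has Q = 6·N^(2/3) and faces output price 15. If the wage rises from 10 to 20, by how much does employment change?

ΔN = -189

From P·MP_N = w with MP_N = 4·N^(-1/3), the labor demand is N(w) = (60/w)^(3).
At w = 10: N = 216. At w = 20: N = 27.
ΔN = 27 − 216 = -189.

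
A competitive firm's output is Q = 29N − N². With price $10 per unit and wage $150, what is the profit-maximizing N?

N* = 7

The marginal product of N is MP_N = 29 − 2N.
A price-taking firm hires until the value of the marginal product equals the wage: P·MP_N = w, so 10·(29 − 2N) = 150.
Then 29 − 2N = 15, giving N = 7.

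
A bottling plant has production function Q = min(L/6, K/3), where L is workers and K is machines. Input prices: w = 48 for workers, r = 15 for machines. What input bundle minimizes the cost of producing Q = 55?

L* = 330, K* = 165

With a fixed-proportions technology, the cost-minimizing bundle uses no slack in either input: L/6 = K/3 = Q.
So L = 6·55 = 330 and K = 3·55 = 165.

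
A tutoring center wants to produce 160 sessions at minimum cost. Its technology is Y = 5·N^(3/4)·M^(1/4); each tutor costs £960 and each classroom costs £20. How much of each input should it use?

Cost minimization requires the marginal rate of technical substitution to equal the input-price ratio: MP_N/MP_M = w/r.
Here MP_N/MP_M = (3/4)·(M/N)/(1/4) = 3·(M/N). Setting this equal to 960/20 = 48 gives M = 16N.
Substituting into Y = 160: 5·N^(3/4)·(16N)^(1/4) = 160.
Solving, N = 16 and M = 256.

N* = 16, M* = 256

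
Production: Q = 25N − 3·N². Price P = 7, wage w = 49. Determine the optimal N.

N* = 3

The marginal product of N is MP_N = 25 − 6N.
A price-taking firm hires until the value of the marginal product equals the wage: P·MP_N = w, so 7·(25 − 6N) = 49.
Then 25 − 6N = 7, giving N = 3.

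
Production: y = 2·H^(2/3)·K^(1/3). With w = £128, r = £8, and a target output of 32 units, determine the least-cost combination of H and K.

Cost minimization requires the marginal rate of technical substitution to equal the input-price ratio: MP_H/MP_K = w/r.
Here MP_H/MP_K = (2/3)·(K/H)/(1/3) = 2·(K/H). Setting this equal to 128/8 = 16 gives K = 8H.
Substituting into y = 32: 2·H^(2/3)·(8H)^(1/3) = 32.
Solving, H = 8 and K = 64.

H* = 8, K* = 64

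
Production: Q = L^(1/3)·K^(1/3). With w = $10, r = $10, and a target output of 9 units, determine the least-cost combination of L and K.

Cost minimization requires the marginal rate of technical substitution to equal the input-price ratio: MP_L/MP_K = w/r.
Here MP_L/MP_K = (1/3)·(K/L)/(1/3) = (K/L). Setting this equal to 10/10 = 1 gives K = L.
Substituting into Q = 9: L^(1/3)·(L)^(1/3) = 9.
Solving, L = 27 and K = 27.

L* = 27, K* = 27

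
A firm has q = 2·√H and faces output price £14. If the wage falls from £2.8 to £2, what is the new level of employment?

H* = 49

From P·MP_H = w with MP_H = H^(-1/2), the labor demand is H(w) = (14/w)^(2).
At w = 2.8: H = 25. At w = 2: H = 49.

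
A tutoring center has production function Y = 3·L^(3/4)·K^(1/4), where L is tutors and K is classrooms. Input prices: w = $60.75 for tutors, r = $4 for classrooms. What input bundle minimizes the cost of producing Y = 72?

L* = 16, K* = 81

Cost minimization requires the marginal rate of technical substitution to equal the input-price ratio: MP_L/MP_K = w/r.
Here MP_L/MP_K = (3/4)·(K/L)/(1/4) = 3·(K/L). Setting this equal to 60.75/4 = 15.1875 gives K = 5.0625L.
Substituting into Y = 72: 3·L^(3/4)·(5.0625L)^(1/4) = 72.
Solving, L = 16 and K = 81.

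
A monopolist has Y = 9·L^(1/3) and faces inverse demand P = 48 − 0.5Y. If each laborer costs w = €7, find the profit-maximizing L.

L* = 27

Marginal revenue from the inverse demand is MR = 48 − Y.
The marginal product is MP_L = 3·L^(-2/3).
A monopolist hires until marginal revenue product equals the wage: MR·MP_L = w.
At L, Y = 9·L^(1/3). Substituting and solving: (48 − 9·L^(1/3))·3·L^(-2/3) = 7 gives L = 27.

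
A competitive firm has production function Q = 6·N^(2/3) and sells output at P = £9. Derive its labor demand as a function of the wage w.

N(w) = 46656/w³

MP_N = (2/3)·6·N^(-1/3) = 4·N^(-1/3).
Setting P·MP_N = w: 36·N^(-1/3) = w.
Solving for N: N^(-1/3) = w/36, so N = (36/w)^(3).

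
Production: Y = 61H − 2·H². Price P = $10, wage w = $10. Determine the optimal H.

H* = 15

The marginal product of H is MP_H = 61 − 4H.
A price-taking firm hires until the value of the marginal product equals the wage: P·MP_H = w, so 10·(61 − 4H) = 10.
Then 61 − 4H = 1, giving H = 15.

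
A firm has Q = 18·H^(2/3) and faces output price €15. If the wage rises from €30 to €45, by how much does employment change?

ΔH = -152

From P·MP_H = w with MP_H = 12·H^(-1/3), the labor demand is H(w) = (180/w)^(3).
At w = 30: H = 216. At w = 45: H = 64.
ΔH = 64 − 216 = -152.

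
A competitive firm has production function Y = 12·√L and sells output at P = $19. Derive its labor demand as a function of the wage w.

MP_L = (1/2)·12·L^(-1/2) = 6·L^(-1/2).
Setting P·MP_L = w: 114·L^(-1/2) = w.
Solving for L: L^(-1/2) = w/114, so L = (114/w)^(2).

L(w) = 12996/w²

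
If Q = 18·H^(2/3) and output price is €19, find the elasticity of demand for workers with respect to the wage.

MP_H = (2/3)·18·H^(-1/3), so P·MP_H = w gives 228·H^(-1/3) = w.
Solving, H(w) = (228/w)^(3). This is a constant-elasticity form: H ∝ w^(−3), so ε = −3.

ε = -3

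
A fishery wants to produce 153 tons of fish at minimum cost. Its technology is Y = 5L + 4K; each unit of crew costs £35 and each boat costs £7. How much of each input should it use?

L* = 0, K* = 38.25

The inputs are perfect substitutes, so the firm uses whichever has the lower cost per unit of output.
Cost per unit of output via L is w/5 = 7; via K it is r/4 = 1.75. K is cheaper.
Producing Y = 153 with K alone: L = 0, K = 38.25.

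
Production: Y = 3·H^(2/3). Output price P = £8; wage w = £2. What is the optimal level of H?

MP_H = (2/3)·3·H^(-1/3) = 2·H^(-1/3).
Profit maximization for a price taker requires P·MP_H = w: 8·2·H^(-1/3) = 2.
So H^(-1/3) = 0.125, which gives H = 512.

H* = 512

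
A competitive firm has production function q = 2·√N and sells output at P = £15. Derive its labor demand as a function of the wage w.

N(w) = 225/w²

MP_N = (1/2)·2·N^(-1/2) = N^(-1/2).
Setting P·MP_N = w: 15·N^(-1/2) = w.
Solving for N: N^(-1/2) = w/15, so N = (15/w)^(2).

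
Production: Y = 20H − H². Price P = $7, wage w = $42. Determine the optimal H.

H* = 7

The marginal product of H is MP_H = 20 − 2H.
A price-taking firm hires until the value of the marginal product equals the wage: P·MP_H = w, so 7·(20 − 2H) = 42.
Then 20 − 2H = 6, giving H = 7.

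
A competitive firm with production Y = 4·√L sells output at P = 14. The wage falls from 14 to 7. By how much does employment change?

ΔL = 12

From P·MP_L = w with MP_L = 2·L^(-1/2), the labor demand is L(w) = (28/w)^(2).
At w = 14: L = 4. At w = 7: L = 16.
ΔL = 16 − 4 = 12.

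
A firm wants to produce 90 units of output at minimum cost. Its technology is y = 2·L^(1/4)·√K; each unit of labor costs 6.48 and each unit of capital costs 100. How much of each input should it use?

Cost minimization requires the marginal rate of technical substitution to equal the input-price ratio: MP_L/MP_K = w/r.
Here MP_L/MP_K = (1/4)·(K/L)/(1/2) = 0.5·(K/L). Setting this equal to 6.48/100 = 0.0648 gives K = 0.1296L.
Substituting into y = 90: 2·L^(1/4)·(0.1296L)^(1/2) = 90.
Solving, L = 625 and K = 81.

L* = 625, K* = 81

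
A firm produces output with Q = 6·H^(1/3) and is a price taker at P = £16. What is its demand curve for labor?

H(w) = (32/w)^(3/2)

MP_H = (1/3)·6·H^(-2/3) = 2·H^(-2/3).
Setting P·MP_H = w: 32·H^(-2/3) = w.
Solving for H: H^(-2/3) = w/32, so H = (32/w)^(3/2).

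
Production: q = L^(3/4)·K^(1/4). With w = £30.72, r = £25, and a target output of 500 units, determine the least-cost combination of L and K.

L* = 625, K* = 256

Cost minimization requires the marginal rate of technical substitution to equal the input-price ratio: MP_L/MP_K = w/r.
Here MP_L/MP_K = (3/4)·(K/L)/(1/4) = 3·(K/L). Setting this equal to 30.72/25 = 1.2288 gives K = 0.4096L.
Substituting into q = 500: L^(3/4)·(0.4096L)^(1/4) = 500.
Solving, L = 625 and K = 256.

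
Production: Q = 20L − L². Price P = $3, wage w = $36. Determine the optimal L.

L* = 4

The marginal product of L is MP_L = 20 − 2L.
A price-taking firm hires until the value of the marginal product equals the wage: P·MP_L = w, so 3·(20 − 2L) = 36.
Then 20 − 2L = 12, giving L = 4.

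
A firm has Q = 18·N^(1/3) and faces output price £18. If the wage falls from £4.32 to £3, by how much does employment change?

ΔN = 91

From P·MP_N = w with MP_N = 6·N^(-2/3), the labor demand is N(w) = (108/w)^(3/2).
At w = 4.32: N = 125. At w = 3: N = 216.
ΔN = 216 − 125 = 91.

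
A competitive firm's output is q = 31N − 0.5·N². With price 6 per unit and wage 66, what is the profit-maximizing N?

The marginal product of N is MP_N = 31 − N.
A price-taking firm hires until the value of the marginal product equals the wage: P·MP_N = w, so 6·(31 − N) = 66.
Then 31 − N = 11, giving N = 20.

N* = 20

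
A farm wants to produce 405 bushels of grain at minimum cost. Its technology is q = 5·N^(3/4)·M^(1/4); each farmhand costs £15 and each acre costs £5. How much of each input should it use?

Cost minimization requires the marginal rate of technical substitution to equal the input-price ratio: MP_N/MP_M = w/r.
Here MP_N/MP_M = (3/4)·(M/N)/(1/4) = 3·(M/N). Setting this equal to 15/5 = 3 gives M = N.
Substituting into q = 405: 5·N^(3/4)·(N)^(1/4) = 405.
Solving, N = 81 and M = 81.

N* = 81, M* = 81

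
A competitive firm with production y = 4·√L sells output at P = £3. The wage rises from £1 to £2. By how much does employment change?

From P·MP_L = w with MP_L = 2·L^(-1/2), the labor demand is L(w) = (6/w)^(2).
At w = 1: L = 36. At w = 2: L = 9.
ΔL = 9 − 36 = -27.

ΔL = -27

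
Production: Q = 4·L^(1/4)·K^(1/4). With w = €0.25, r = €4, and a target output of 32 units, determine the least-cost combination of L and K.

Cost minimization requires the marginal rate of technical substitution to equal the input-price ratio: MP_L/MP_K = w/r.
Here MP_L/MP_K = (1/4)·(K/L)/(1/4) = (K/L). Setting this equal to 0.25/4 = 0.0625 gives K = 0.0625L.
Substituting into Q = 32: 4·L^(1/4)·(0.0625L)^(1/4) = 32.
Solving, L = 256 and K = 16.

L* = 256, K* = 16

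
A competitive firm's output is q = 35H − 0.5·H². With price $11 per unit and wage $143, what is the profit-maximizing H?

The marginal product of H is MP_H = 35 − H.
A price-taking firm hires until the value of the marginal product equals the wage: P·MP_H = w, so 11·(35 − H) = 143.
Then 35 − H = 13, giving H = 22.

H* = 22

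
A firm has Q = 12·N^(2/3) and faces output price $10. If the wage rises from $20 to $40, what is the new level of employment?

N* = 8

From P·MP_N = w with MP_N = 8·N^(-1/3), the labor demand is N(w) = (80/w)^(3).
At w = 20: N = 64. At w = 40: N = 8.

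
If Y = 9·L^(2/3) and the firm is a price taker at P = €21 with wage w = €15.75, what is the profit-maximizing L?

L* = 512

MP_L = (2/3)·9·L^(-1/3) = 6·L^(-1/3).
Profit maximization for a price taker requires P·MP_L = w: 21·6·L^(-1/3) = 15.75.
So L^(-1/3) = 0.125, which gives L = 512.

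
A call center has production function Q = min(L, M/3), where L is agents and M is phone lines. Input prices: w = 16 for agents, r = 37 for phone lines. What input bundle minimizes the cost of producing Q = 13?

L* = 13, M* = 39

With a fixed-proportions technology, the cost-minimizing bundle uses no slack in either input: L = M/3 = Q.
So L = 13 and M = 3·13 = 39.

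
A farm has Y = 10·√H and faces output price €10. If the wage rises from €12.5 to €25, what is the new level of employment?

From P·MP_H = w with MP_H = 5·H^(-1/2), the labor demand is H(w) = (50/w)^(2).
At w = 12.5: H = 16. At w = 25: H = 4.

H* = 4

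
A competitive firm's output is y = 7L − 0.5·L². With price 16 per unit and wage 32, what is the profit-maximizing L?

L* = 5

The marginal product of L is MP_L = 7 − L.
A price-taking firm hires until the value of the marginal product equals the wage: P·MP_L = w, so 16·(7 − L) = 32.
Then 7 − L = 2, giving L = 5.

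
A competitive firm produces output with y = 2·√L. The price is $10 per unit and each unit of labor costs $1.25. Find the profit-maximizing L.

L* = 64

MP_L = (1/2)·2·L^(-1/2) = L^(-1/2).
Profit maximization for a price taker requires P·MP_L = w: 10·L^(-1/2) = 1.25.
So L^(-1/2) = 0.125, which gives L = 64.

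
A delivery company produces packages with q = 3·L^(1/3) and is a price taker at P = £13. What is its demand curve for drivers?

L(w) = (13/w)^(3/2)

MP_L = (1/3)·3·L^(-2/3) = L^(-2/3).
Setting P·MP_L = w: 13·L^(-2/3) = w.
Solving for L: L^(-2/3) = w/13, so L = (13/w)^(3/2).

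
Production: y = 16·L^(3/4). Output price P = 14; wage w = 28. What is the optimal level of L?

L* = 1296

MP_L = (3/4)·16·L^(-1/4) = 12·L^(-1/4).
Profit maximization for a price taker requires P·MP_L = w: 14·12·L^(-1/4) = 28.
So L^(-1/4) = 1/6, which gives L = 1296.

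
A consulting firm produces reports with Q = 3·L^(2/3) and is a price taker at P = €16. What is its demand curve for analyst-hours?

L(w) = 32768/w³

MP_L = (2/3)·3·L^(-1/3) = 2·L^(-1/3).
Setting P·MP_L = w: 32·L^(-1/3) = w.
Solving for L: L^(-1/3) = w/32, so L = (32/w)^(3).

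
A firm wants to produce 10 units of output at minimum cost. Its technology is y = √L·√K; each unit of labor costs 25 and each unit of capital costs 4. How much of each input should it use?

Cost minimization requires the marginal rate of technical substitution to equal the input-price ratio: MP_L/MP_K = w/r.
Here MP_L/MP_K = (1/2)·(K/L)/(1/2) = (K/L). Setting this equal to 25/4 = 6.25 gives K = 6.25L.
Substituting into y = 10: L^(1/2)·(6.25L)^(1/2) = 10.
Solving, L = 4 and K = 25.

L* = 4, K* = 25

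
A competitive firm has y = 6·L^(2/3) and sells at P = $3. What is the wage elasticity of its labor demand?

MP_L = (2/3)·6·L^(-1/3), so P·MP_L = w gives 12·L^(-1/3) = w.
Solving, L(w) = (12/w)^(3). This is a constant-elasticity form: L ∝ w^(−3), so ε = −3.

ε = -3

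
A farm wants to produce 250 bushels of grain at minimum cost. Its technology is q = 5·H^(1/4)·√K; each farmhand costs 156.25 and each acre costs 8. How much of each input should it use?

Cost minimization requires the marginal rate of technical substitution to equal the input-price ratio: MP_H/MP_K = w/r.
Here MP_H/MP_K = (1/4)·(K/H)/(1/2) = 0.5·(K/H). Setting this equal to 156.25/8 = 19.53125 gives K = 39.0625H.
Substituting into q = 250: 5·H^(1/4)·(39.0625H)^(1/2) = 250.
Solving, H = 16 and K = 625.

H* = 16, K* = 625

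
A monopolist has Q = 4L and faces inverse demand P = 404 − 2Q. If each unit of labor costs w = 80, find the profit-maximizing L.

Marginal revenue from the inverse demand is MR = 404 − 4Q.
The marginal product is MP_L = 4.
A monopolist hires until marginal revenue product equals the wage: MR·MP_L = w.
(404 − 16L)·4 = 80, so L = 24.

L* = 24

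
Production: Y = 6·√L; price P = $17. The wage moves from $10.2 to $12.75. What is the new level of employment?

From P·MP_L = w with MP_L = 3·L^(-1/2), the labor demand is L(w) = (51/w)^(2).
At w = 10.2: L = 25. At w = 12.75: L = 16.

L* = 16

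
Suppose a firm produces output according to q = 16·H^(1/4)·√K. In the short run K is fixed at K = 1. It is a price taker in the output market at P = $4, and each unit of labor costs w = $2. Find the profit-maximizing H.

H* = 16

With K = 1, MP_H = (1/4)·16·H^(-3/4)·1^(1/2) = 4·H^(-3/4).
Profit maximization for a price taker requires P·MP_H = w: 4·4·H^(-3/4) = 2.
So H^(-3/4) = 0.125, which gives H = 16.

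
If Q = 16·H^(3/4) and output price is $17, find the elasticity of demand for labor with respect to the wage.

ε = -4

MP_H = (3/4)·16·H^(-1/4), so P·MP_H = w gives 204·H^(-1/4) = w.
Solving, H(w) = (204/w)^(4). This is a constant-elasticity form: H ∝ w^(−4), so ε = −4.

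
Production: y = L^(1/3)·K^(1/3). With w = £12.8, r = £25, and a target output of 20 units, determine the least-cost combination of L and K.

L* = 125, K* = 64

Cost minimization requires the marginal rate of technical substitution to equal the input-price ratio: MP_L/MP_K = w/r.
Here MP_L/MP_K = (1/3)·(K/L)/(1/3) = (K/L). Setting this equal to 12.8/25 = 0.512 gives K = 0.512L.
Substituting into y = 20: L^(1/3)·(0.512L)^(1/3) = 20.
Solving, L = 125 and K = 64.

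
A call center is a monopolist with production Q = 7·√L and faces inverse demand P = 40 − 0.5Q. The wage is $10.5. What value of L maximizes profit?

L* = 16

Marginal revenue from the inverse demand is MR = 40 − Q.
The marginal product is MP_L = 3.5·L^(-1/2).
A monopolist hires until marginal revenue product equals the wage: MR·MP_L = w.
At L, Q = 7·√L. Substituting and solving: (40 − 7·√L)·3.5·L^(-1/2) = 10.5 gives L = 16.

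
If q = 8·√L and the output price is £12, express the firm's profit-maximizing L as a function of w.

L(w) = 2304/w²

MP_L = (1/2)·8·L^(-1/2) = 4·L^(-1/2).
Setting P·MP_L = w: 48·L^(-1/2) = w.
Solving for L: L^(-1/2) = w/48, so L = (48/w)^(2).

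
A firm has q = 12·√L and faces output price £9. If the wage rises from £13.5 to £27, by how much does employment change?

ΔL = -12

From P·MP_L = w with MP_L = 6·L^(-1/2), the labor demand is L(w) = (54/w)^(2).
At w = 13.5: L = 16. At w = 27: L = 4.
ΔL = 4 − 16 = -12.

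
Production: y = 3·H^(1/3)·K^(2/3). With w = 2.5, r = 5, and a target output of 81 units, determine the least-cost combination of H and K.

H* = 27, K* = 27

Cost minimization requires the marginal rate of technical substitution to equal the input-price ratio: MP_H/MP_K = w/r.
Here MP_H/MP_K = (1/3)·(K/H)/(2/3) = 0.5·(K/H). Setting this equal to 2.5/5 = 0.5 gives K = H.
Substituting into y = 81: 3·H^(1/3)·(H)^(2/3) = 81.
Solving, H = 27 and K = 27.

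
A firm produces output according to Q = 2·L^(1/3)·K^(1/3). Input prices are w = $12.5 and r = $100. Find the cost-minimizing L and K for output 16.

Cost minimization requires the marginal rate of technical substitution to equal the input-price ratio: MP_L/MP_K = w/r.
Here MP_L/MP_K = (1/3)·(K/L)/(1/3) = (K/L). Setting this equal to 12.5/100 = 0.125 gives K = 0.125L.
Substituting into Q = 16: 2·L^(1/3)·(0.125L)^(1/3) = 16.
Solving, L = 64 and K = 8.

L* = 64, K* = 8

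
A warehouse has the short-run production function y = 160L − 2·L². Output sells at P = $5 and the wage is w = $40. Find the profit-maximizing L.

The marginal product of L is MP_L = 160 − 4L.
A price-taking firm hires until the value of the marginal product equals the wage: P·MP_L = w, so 5·(160 − 4L) = 40.
Then 160 − 4L = 8, giving L = 38.

L* = 38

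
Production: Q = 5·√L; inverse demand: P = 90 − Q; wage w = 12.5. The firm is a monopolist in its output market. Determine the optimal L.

Marginal revenue from the inverse demand is MR = 90 − 2Q.
The marginal product is MP_L = 2.5·L^(-1/2).
A monopolist hires until marginal revenue product equals the wage: MR·MP_L = w.
At L, Q = 5·√L. Substituting and solving: (90 − 10·√L)·2.5·L^(-1/2) = 12.5 gives L = 36.

L* = 36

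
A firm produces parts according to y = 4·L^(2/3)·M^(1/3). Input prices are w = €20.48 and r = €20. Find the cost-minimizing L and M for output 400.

Cost minimization requires the marginal rate of technical substitution to equal the input-price ratio: MP_L/MP_M = w/r.
Here MP_L/MP_M = (2/3)·(M/L)/(1/3) = 2·(M/L). Setting this equal to 20.48/20 = 1.024 gives M = 0.512L.
Substituting into y = 400: 4·L^(2/3)·(0.512L)^(1/3) = 400.
Solving, L = 125 and M = 64.

L* = 125, M* = 64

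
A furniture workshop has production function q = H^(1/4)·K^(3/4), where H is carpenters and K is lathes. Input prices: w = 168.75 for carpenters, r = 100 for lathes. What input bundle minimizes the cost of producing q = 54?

H* = 16, K* = 81

Cost minimization requires the marginal rate of technical substitution to equal the input-price ratio: MP_H/MP_K = w/r.
Here MP_H/MP_K = (1/4)·(K/H)/(3/4) = (1/3)·(K/H). Setting this equal to 168.75/100 = 1.6875 gives K = 5.0625H.
Substituting into q = 54: H^(1/4)·(5.0625H)^(3/4) = 54.
Solving, H = 16 and K = 81.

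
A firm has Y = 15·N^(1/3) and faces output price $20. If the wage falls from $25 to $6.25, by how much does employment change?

ΔN = 56

From P·MP_N = w with MP_N = 5·N^(-2/3), the labor demand is N(w) = (100/w)^(3/2).
At w = 25: N = 8. At w = 6.25: N = 64.
ΔN = 64 − 8 = 56.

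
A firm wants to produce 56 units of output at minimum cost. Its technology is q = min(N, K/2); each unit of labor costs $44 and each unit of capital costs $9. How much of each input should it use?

N* = 56, K* = 112

With a fixed-proportions technology, the cost-minimizing bundle uses no slack in either input: N = K/2 = q.
So N = 56 and K = 2·56 = 112.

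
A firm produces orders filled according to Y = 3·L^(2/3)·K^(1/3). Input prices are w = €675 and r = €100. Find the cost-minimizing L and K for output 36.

L* = 8, K* = 27

Cost minimization requires the marginal rate of technical substitution to equal the input-price ratio: MP_L/MP_K = w/r.
Here MP_L/MP_K = (2/3)·(K/L)/(1/3) = 2·(K/L). Setting this equal to 675/100 = 6.75 gives K = 3.375L.
Substituting into Y = 36: 3·L^(2/3)·(3.375L)^(1/3) = 36.
Solving, L = 8 and K = 27.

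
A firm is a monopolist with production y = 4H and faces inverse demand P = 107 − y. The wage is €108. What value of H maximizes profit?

Marginal revenue from the inverse demand is MR = 107 − 2y.
The marginal product is MP_H = 4.
A monopolist hires until marginal revenue product equals the wage: MR·MP_H = w.
(107 − 8H)·4 = 108, so H = 10.

H* = 10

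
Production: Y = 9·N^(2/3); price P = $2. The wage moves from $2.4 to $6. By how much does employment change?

ΔN = -117

From P·MP_N = w with MP_N = 6·N^(-1/3), the labor demand is N(w) = (12/w)^(3).
At w = 2.4: N = 125. At w = 6: N = 8.
ΔN = 8 − 125 = -117.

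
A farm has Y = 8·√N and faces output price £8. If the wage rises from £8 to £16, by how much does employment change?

From P·MP_N = w with MP_N = 4·N^(-1/2), the labor demand is N(w) = (32/w)^(2).
At w = 8: N = 16. At w = 16: N = 4.
ΔN = 4 − 16 = -12.

ΔN = -12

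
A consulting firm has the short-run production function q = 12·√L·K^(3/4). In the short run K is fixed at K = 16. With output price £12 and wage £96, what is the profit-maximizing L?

With K = 16, MP_L = (1/2)·12·L^(-1/2)·16^(3/4) = 48·L^(-1/2).
Profit maximization for a price taker requires P·MP_L = w: 12·48·L^(-1/2) = 96.
So L^(-1/2) = 1/6, which gives L = 36.

L* = 36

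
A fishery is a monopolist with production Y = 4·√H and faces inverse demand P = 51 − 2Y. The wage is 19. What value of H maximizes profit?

Marginal revenue from the inverse demand is MR = 51 − 4Y.
The marginal product is MP_H = 2·H^(-1/2).
A monopolist hires until marginal revenue product equals the wage: MR·MP_H = w.
At H, Y = 4·√H. Substituting and solving: (51 − 16·√H)·2·H^(-1/2) = 19 gives H = 4.

H* = 4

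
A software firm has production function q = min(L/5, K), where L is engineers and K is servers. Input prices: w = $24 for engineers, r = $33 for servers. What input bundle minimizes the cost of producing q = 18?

L* = 90, K* = 18

With a fixed-proportions technology, the cost-minimizing bundle uses no slack in either input: L/5 = K = q.
So L = 5·18 = 90 and K = 18.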